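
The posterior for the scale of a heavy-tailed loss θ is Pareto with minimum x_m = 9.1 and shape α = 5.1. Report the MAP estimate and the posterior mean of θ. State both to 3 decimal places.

The Pareto density is strictly decreasing on [x_m, ∞), so the mode is x_m = 9.100.
Mean = α·x_m/(α−1) = 5.1·9.1/4.1 = 11.320.

MAP = 9.100, posterior mean = 11.320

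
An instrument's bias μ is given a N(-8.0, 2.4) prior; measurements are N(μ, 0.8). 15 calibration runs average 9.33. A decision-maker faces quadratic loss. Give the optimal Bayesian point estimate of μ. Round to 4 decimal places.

8.9533

Posterior for μ is Normal. Precision-weighted mean: (1/2.4·-8.0 + 15/0.8·9.33) / (1/2.4 + 15/0.8) = 8.9533.
A Normal posterior is symmetric, so mode = mean.
Quadratic loss ⇒ the optimal estimator is the posterior mean.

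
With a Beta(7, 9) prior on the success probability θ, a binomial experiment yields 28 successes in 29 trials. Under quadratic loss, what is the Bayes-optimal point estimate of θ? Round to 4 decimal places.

Posterior: Beta(7+28, 9+1) = Beta(35, 10).
Mode = (35−1)/(35+10−2) = 34/43 = 0.7907.
Mean = 35/(35+10) = 35/45 = 0.7778.
Quadratic loss ⇒ the optimal estimator is the posterior mean.

0.7778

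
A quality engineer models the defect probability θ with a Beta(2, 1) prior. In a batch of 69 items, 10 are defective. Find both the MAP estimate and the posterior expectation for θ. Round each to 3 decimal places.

MAP = 0.157, posterior mean = 0.167

Posterior: Beta(2+10, 1+59) = Beta(12, 60).
Mode = (12−1)/(12+60−2) = 11/70 = 0.157.
Mean = 12/(12+60) = 12/72 = 0.167.
Right-skewed posterior ⇒ mode < mean.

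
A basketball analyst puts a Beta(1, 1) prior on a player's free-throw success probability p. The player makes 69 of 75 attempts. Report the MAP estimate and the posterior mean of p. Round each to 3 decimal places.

Posterior: Beta(1+69, 1+6) = Beta(70, 7).
Mode = (70−1)/(70+7−2) = 69/75 = 0.920.
With a flat prior the MAP equals the MLE, 69/75.
Mean = 70/(70+7) = 70/77 = 0.909.

MAP = 0.920, posterior mean = 0.909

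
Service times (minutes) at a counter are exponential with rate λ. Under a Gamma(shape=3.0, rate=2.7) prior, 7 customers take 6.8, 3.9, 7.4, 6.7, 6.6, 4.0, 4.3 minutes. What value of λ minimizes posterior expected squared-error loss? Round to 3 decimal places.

Σ times = 39.7. Posterior: Gamma(shape = 3.0+7 = 10.0, rate = 2.7+39.7 = 42.4).
Mode = (α−1)/β = 9.0/42.4 = 0.212.
Mean = α/β = 10.0/42.4 = 0.236.
Squared-error loss ⇒ the optimal estimator is the posterior mean.

0.236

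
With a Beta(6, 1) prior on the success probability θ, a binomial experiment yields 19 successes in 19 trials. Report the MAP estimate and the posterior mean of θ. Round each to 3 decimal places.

MAP = 1.000; posterior mean = 0.962

Posterior: Beta(6+19, 1+0) = Beta(25, 1).
Since β = 1 ≤ 1 and α > 1, the Beta density is monotone increasing on [0,1]; the mode is at 1.
Mean = 25/(25+1) = 0.962.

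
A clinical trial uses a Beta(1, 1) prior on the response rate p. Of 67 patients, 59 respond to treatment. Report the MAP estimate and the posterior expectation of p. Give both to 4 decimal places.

MAP = 0.8806, posterior mean = 0.8696

Posterior: Beta(1+59, 1+8) = Beta(60, 9).
Mode = (60−1)/(60+9−2) = 59/67 = 0.8806.
With a flat prior the MAP equals the MLE, 59/67.
Mean = 60/(60+9) = 60/69 = 0.8696.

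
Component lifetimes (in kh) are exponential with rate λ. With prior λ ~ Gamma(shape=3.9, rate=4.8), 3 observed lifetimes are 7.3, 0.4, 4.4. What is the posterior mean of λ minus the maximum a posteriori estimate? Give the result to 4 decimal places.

Σ times = 12.1. Posterior: Gamma(shape = 3.9+3 = 6.9, rate = 4.8+12.1 = 16.9).
Mode = (α−1)/β = 5.9/16.9 = 0.3491.
Mean = α/β = 6.9/16.9 = 0.4083.
Difference = 0.4083 − 0.3491 = 0.0592.

0.0592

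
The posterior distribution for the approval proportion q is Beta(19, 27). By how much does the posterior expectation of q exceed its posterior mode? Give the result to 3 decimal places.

0.004

Mode = (19−1)/(19+27−2) = 18/44 = 0.409.
Mean = 19/(19+27) = 19/46 = 0.413.
Difference = 0.413 − 0.409 = 0.004.
The mean is pulled above the mode by the posterior's right skew.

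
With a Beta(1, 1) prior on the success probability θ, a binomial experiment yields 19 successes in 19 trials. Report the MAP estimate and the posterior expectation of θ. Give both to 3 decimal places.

MAP: 1.000. Posterior mean: 0.952.

Posterior: Beta(1+19, 1+0) = Beta(20, 1).
Since β = 1 ≤ 1 and α > 1, the Beta density is monotone increasing on [0,1]; the mode is at 1.
Mean = 20/(20+1) = 0.952.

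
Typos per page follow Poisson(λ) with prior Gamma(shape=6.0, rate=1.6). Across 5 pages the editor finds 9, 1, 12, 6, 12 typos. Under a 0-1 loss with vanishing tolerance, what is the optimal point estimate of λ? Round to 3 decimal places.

6.818

Σ counts = 40. Posterior: Gamma(shape = 6.0+40 = 46.0, rate = 1.6+5 = 6.6).
Mode = (α−1)/β = 45.0/6.6 = 6.818.
Mean = α/β = 46.0/6.6 = 6.970.
This is the posterior mode — the MAP estimate.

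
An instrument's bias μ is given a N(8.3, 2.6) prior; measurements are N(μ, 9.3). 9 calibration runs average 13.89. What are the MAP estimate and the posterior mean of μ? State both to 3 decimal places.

MAP estimate = 12.300, posterior mean = 12.300

Posterior for μ is Normal. Precision-weighted mean: (1/2.6·8.3 + 9/9.3·13.89) / (1/2.6 + 9/9.3) = 12.300.
A Normal posterior is symmetric, so mode = mean.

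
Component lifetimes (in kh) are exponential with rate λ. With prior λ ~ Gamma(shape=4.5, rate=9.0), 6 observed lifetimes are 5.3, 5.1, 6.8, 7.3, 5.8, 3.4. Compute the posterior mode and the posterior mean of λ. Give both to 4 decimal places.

posterior mode = 0.2225, posterior mean = 0.2459

Σ times = 33.7. Posterior: Gamma(shape = 4.5+6 = 10.5, rate = 9.0+33.7 = 42.7).
Mode = (α−1)/β = 9.5/42.7 = 0.2225.
Mean = α/β = 10.5/42.7 = 0.2459.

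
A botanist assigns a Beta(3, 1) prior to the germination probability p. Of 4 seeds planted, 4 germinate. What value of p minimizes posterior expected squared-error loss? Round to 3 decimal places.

0.875

Posterior: Beta(3+4, 1+0) = Beta(7, 1).
Since β = 1 ≤ 1 and α > 1, the Beta density is monotone increasing on [0,1]; the mode is at 1.
Mean = 7/(7+1) = 0.875.
Squared-error loss ⇒ the optimal estimator is the posterior mean.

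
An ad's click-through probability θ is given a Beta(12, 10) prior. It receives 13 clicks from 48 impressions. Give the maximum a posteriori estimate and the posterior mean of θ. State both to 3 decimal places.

Posterior: Beta(12+13, 10+35) = Beta(25, 45).
Mode = (25−1)/(25+45−2) = 24/68 = 0.353.
Mean = 25/(25+45) = 25/70 = 0.357.
Mean > mode: the posterior has a right tail.

maximum a posteriori estimate = 0.353, posterior mean = 0.357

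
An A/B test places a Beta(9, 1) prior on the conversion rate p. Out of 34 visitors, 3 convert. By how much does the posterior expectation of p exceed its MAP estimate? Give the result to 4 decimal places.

0.0108

Posterior: Beta(9+3, 1+31) = Beta(12, 32).
Mode = (12−1)/(12+32−2) = 11/42 = 0.2619.
Mean = 12/(12+32) = 12/44 = 0.2727.
Difference = 0.2727 − 0.2619 = 0.0108.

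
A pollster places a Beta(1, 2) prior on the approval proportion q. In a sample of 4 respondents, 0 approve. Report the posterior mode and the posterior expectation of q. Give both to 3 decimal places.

Posterior: Beta(1+0, 2+4) = Beta(1, 6).
Since α = 1 ≤ 1 and β > 1, the Beta density is monotone decreasing on [0,1]; the mode is at 0.
Mean = 1/(1+6) = 0.143.

q_MAP = 0.000, E[q|data] = 0.143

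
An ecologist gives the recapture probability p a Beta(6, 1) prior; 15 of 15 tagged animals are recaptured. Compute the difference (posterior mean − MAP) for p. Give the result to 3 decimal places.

-0.045

Posterior: Beta(6+15, 1+0) = Beta(21, 1).
Since β = 1 ≤ 1 and α > 1, the Beta density is monotone increasing on [0,1]; the mode is at 1.
Mean = 21/(21+1) = 0.955.
Difference = 0.955 − 1.000 = -0.045.
The mean is pulled below the mode by the posterior's left skew.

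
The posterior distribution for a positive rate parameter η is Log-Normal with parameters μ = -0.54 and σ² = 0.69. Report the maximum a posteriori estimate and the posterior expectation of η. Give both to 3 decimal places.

maximum a posteriori estimate = 0.292, posterior expectation = 0.823

Mode = exp(μ − σ²) = exp(-1.23) = 0.292.
Mean = exp(μ + σ²/2) = exp(-0.195) = 0.823.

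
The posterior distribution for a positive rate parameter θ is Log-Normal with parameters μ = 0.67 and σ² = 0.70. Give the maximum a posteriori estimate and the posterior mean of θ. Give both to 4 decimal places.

Mode = exp(μ − σ²) = exp(-0.03) = 0.9704.
Mean = exp(μ + σ²/2) = exp(1.020) = 2.7732.

θ_MAP = 0.9704, E[θ|data] = 2.7732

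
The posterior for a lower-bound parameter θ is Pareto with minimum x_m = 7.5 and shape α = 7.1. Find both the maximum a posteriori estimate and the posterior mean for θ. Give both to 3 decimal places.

The Pareto density is strictly decreasing on [x_m, ∞), so the mode is x_m = 7.500.
Mean = α·x_m/(α−1) = 7.1·7.5/6.1 = 8.730.
The posterior is right-skewed, so the mean exceeds the mode.

MAP = 7.500; posterior mean = 8.730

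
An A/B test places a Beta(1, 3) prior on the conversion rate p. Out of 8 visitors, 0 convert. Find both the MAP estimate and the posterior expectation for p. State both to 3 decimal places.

MAP = 0.000, posterior mean = 0.083

Posterior: Beta(1+0, 3+8) = Beta(1, 11).
Since α = 1 ≤ 1 and β > 1, the Beta density is monotone decreasing on [0,1]; the mode is at 0.
Mean = 1/(1+11) = 0.083.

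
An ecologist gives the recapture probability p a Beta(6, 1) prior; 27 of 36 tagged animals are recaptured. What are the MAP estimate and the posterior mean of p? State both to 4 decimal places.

MAP: 0.7805. Posterior mean: 0.7674.

Posterior: Beta(6+27, 1+9) = Beta(33, 10).
Mode = (33−1)/(33+10−2) = 32/41 = 0.7805.
Mean = 33/(33+10) = 33/43 = 0.7674.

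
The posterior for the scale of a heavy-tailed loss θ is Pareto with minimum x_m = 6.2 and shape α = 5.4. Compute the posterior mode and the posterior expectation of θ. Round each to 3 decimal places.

The Pareto density is strictly decreasing on [x_m, ∞), so the mode is x_m = 6.200.
Mean = α·x_m/(α−1) = 5.4·6.2/4.4 = 7.609.
The mean is pulled above the mode by the posterior's right skew.

θ_MAP = 6.200, E[θ|data] = 7.609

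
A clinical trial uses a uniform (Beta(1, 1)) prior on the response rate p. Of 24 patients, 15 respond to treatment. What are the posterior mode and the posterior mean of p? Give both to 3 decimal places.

Posterior: Beta(1+15, 1+9) = Beta(16, 10).
Mode = (16−1)/(16+10−2) = 15/24 = 0.625.
Mean = 16/(16+10) = 16/26 = 0.615.
The mean is pulled below the mode by the posterior's left skew.

p_MAP = 0.625, E[p|data] = 0.615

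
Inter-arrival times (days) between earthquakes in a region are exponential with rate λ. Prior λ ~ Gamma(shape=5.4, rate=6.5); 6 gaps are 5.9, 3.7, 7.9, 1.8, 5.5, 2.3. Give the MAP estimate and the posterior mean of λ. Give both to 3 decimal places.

λ_MAP = 0.310, E[λ|data] = 0.339

Σ times = 27.1. Posterior: Gamma(shape = 5.4+6 = 11.4, rate = 6.5+27.1 = 33.6).
Mode = (α−1)/β = 10.4/33.6 = 0.310.
Mean = α/β = 11.4/33.6 = 0.339.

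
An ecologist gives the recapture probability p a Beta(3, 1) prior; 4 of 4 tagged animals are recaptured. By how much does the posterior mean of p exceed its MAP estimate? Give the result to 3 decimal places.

-0.125

Posterior: Beta(3+4, 1+0) = Beta(7, 1).
Since β = 1 ≤ 1 and α > 1, the Beta density is monotone increasing on [0,1]; the mode is at 1.
Mean = 7/(7+1) = 0.875.
Difference = 0.875 − 1.000 = -0.125.
Left-skewed posterior ⇒ mean < mode.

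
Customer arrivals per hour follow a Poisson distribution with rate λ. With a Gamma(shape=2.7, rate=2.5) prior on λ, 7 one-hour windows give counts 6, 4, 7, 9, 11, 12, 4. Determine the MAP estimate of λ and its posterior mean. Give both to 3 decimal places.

Σ counts = 53. Posterior: Gamma(shape = 2.7+53 = 55.7, rate = 2.5+7 = 9.5).
Mode = (α−1)/β = 54.7/9.5 = 5.758.
Mean = α/β = 55.7/9.5 = 5.863.

MAP: 5.758. Posterior mean: 5.863.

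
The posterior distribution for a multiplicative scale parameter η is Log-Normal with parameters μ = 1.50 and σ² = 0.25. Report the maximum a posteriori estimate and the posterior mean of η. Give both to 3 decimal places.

MAP = 3.490; posterior mean = 5.078

Mode = exp(μ − σ²) = exp(1.25) = 3.490.
Mean = exp(μ + σ²/2) = exp(1.625) = 5.078.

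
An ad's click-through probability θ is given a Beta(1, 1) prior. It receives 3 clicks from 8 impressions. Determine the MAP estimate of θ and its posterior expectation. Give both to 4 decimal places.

Posterior: Beta(1+3, 1+5) = Beta(4, 6).
Mode = (4−1)/(4+6−2) = 3/8 = 0.3750.
Mean = 4/(4+6) = 4/10 = 0.4000.

MAP = 0.3750; posterior mean = 0.4000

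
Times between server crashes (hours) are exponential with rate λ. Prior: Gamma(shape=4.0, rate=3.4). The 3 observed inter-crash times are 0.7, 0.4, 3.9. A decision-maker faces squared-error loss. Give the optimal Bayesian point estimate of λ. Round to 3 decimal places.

0.833

Σ times = 5.0. Posterior: Gamma(shape = 4.0+3 = 7.0, rate = 3.4+5.0 = 8.4).
Mode = (α−1)/β = 6.0/8.4 = 0.714.
Mean = α/β = 7.0/8.4 = 0.833.
Squared-error loss ⇒ the optimal estimator is the posterior mean.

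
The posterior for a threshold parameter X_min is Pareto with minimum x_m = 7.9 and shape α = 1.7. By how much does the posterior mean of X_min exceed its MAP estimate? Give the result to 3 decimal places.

The Pareto density is strictly decreasing on [x_m, ∞), so the mode is x_m = 7.900.
Mean = α·x_m/(α−1) = 1.7·7.9/0.7 = 19.186.
Difference = 19.186 − 7.900 = 11.286.

11.286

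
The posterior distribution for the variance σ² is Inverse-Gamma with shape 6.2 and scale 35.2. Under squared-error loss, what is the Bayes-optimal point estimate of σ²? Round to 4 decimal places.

6.7692

Mode = β/(α+1) = 35.2/7.2 = 4.8889.
Mean = β/(α−1) = 35.2/5.2 = 6.7692.
Squared-error loss ⇒ the optimal estimator is the posterior mean.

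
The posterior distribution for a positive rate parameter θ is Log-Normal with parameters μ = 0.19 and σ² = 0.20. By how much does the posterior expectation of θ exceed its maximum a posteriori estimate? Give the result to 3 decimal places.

Mode = exp(μ − σ²) = exp(-0.01) = 0.990.
Mean = exp(μ + σ²/2) = exp(0.290) = 1.336.
Difference = 1.336 − 0.990 = 0.346.
The posterior is right-skewed, so the mean exceeds the mode.

0.346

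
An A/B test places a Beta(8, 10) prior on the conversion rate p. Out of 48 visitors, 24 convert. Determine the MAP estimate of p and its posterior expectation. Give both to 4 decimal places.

MAP estimate = 0.4844, posterior expectation = 0.4848

Posterior: Beta(8+24, 10+24) = Beta(32, 34).
Mode = (32−1)/(32+34−2) = 31/64 = 0.4844.
Mean = 32/(32+34) = 32/66 = 0.4848.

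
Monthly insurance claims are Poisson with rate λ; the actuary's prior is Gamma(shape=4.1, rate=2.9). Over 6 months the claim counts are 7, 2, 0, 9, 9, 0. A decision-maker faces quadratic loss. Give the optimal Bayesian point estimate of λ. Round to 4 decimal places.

Σ counts = 27. Posterior: Gamma(shape = 4.1+27 = 31.1, rate = 2.9+6 = 8.9).
Mode = (α−1)/β = 30.1/8.9 = 3.3820.
Mean = α/β = 31.1/8.9 = 3.4944.
Quadratic loss ⇒ the optimal estimator is the posterior mean.

3.4944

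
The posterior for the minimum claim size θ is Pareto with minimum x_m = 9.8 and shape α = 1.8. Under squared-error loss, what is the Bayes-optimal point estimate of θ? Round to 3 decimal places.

The Pareto density is strictly decreasing on [x_m, ∞), so the mode is x_m = 9.800.
Mean = α·x_m/(α−1) = 1.8·9.8/0.8 = 22.050.
Squared-error loss ⇒ the optimal estimator is the posterior mean.

22.050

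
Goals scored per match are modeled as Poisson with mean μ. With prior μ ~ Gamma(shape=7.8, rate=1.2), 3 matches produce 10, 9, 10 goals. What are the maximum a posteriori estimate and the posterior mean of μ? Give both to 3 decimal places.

Σ counts = 29. Posterior: Gamma(shape = 7.8+29 = 36.8, rate = 1.2+3 = 4.2).
Mode = (α−1)/β = 35.8/4.2 = 8.524.
Mean = α/β = 36.8/4.2 = 8.762.

μ_MAP = 8.524, E[μ|data] = 8.762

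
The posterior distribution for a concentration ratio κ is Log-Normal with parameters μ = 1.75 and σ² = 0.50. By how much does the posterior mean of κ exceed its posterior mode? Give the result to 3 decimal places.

Mode = exp(μ − σ²) = exp(1.25) = 3.490.
Mean = exp(μ + σ²/2) = exp(2.000) = 7.389.
Difference = 7.389 − 3.490 = 3.899.
Right-skewed posterior ⇒ mode < mean.

3.899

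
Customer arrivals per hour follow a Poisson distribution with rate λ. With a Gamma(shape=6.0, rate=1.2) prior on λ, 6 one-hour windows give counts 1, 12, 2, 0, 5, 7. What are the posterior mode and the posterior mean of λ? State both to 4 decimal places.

Σ counts = 27. Posterior: Gamma(shape = 6.0+27 = 33.0, rate = 1.2+6 = 7.2).
Mode = (α−1)/β = 32.0/7.2 = 4.4444.
Mean = α/β = 33.0/7.2 = 4.5833.
The mean is pulled above the mode by the posterior's right skew.

MAP = 4.4444, posterior mean = 4.5833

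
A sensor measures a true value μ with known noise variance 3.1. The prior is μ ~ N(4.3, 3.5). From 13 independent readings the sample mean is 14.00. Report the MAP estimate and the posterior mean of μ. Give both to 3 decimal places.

MAP: 13.381. Posterior mean: 13.381.

Posterior for μ is Normal. Precision-weighted mean: (1/3.5·4.3 + 13/3.1·14.00) / (1/3.5 + 13/3.1) = 13.381.
A Normal posterior is symmetric, so mode = mean.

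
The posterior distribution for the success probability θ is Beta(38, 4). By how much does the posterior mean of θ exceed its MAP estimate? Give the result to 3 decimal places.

-0.020

Mode = (38−1)/(38+4−2) = 37/40 = 0.925.
Mean = 38/(38+4) = 38/42 = 0.905.
Difference = 0.905 − 0.925 = -0.020.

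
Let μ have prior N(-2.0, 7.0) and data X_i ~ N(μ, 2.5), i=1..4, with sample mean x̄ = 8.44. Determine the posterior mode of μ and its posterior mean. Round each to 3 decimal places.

MAP = 7.584, posterior mean = 7.584

Posterior for μ is Normal. Precision-weighted mean: (1/7.0·-2.0 + 4/2.5·8.44) / (1/7.0 + 4/2.5) = 7.584.
A Normal posterior is symmetric, so mode = mean.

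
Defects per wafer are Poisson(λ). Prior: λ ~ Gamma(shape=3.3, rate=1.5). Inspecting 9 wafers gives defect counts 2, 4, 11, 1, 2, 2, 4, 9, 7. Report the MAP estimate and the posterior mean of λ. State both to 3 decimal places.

Σ counts = 42. Posterior: Gamma(shape = 3.3+42 = 45.3, rate = 1.5+9 = 10.5).
Mode = (α−1)/β = 44.3/10.5 = 4.219.
Mean = α/β = 45.3/10.5 = 4.314.

MAP: 4.219. Posterior mean: 4.314.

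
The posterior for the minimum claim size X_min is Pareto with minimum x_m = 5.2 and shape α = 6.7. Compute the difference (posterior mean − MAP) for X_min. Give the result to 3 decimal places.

The Pareto density is strictly decreasing on [x_m, ∞), so the mode is x_m = 5.200.
Mean = α·x_m/(α−1) = 6.7·5.2/5.7 = 6.112.
Difference = 6.112 − 5.200 = 0.912.

0.912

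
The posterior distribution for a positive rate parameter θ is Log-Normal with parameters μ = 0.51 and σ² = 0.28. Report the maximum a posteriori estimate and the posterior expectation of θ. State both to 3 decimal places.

Mode = exp(μ − σ²) = exp(0.23) = 1.259.
Mean = exp(μ + σ²/2) = exp(0.650) = 1.916.
The mean is pulled above the mode by the posterior's right skew.

MAP = 1.259; posterior mean = 1.916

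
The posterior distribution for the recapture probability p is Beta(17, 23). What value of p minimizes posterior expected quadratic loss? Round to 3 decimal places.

0.425

Mode = (17−1)/(17+23−2) = 16/38 = 0.421.
Mean = 17/(17+23) = 17/40 = 0.425.
Quadratic loss ⇒ the optimal estimator is the posterior mean.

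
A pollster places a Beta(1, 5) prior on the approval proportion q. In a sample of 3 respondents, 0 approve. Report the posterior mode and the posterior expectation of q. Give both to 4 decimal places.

Posterior: Beta(1+0, 5+3) = Beta(1, 8).
Since α = 1 ≤ 1 and β > 1, the Beta density is monotone decreasing on [0,1]; the mode is at 0.
Mean = 1/(1+8) = 0.1111.

q_MAP = 0.0000, E[q|data] = 0.1111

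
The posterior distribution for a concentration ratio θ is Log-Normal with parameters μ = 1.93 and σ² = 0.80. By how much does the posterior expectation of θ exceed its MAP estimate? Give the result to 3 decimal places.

Mode = exp(μ − σ²) = exp(1.13) = 3.096.
Mean = exp(μ + σ²/2) = exp(2.330) = 10.278.
Difference = 10.278 − 3.096 = 7.182.

7.182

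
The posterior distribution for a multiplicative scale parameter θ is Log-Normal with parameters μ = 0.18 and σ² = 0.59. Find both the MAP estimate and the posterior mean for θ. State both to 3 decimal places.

Mode = exp(μ − σ²) = exp(-0.41) = 0.664.
Mean = exp(μ + σ²/2) = exp(0.475) = 1.608.
The posterior is right-skewed, so the mean exceeds the mode.

MAP estimate = 0.664, posterior mean = 1.608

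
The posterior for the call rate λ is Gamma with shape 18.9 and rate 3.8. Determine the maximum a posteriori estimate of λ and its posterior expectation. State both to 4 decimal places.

Mode = (α−1)/β = 17.9/3.8 = 4.7105.
Mean = α/β = 18.9/3.8 = 4.9737.
Mean > mode: the posterior has a right tail.

MAP: 4.7105. Posterior mean: 4.9737.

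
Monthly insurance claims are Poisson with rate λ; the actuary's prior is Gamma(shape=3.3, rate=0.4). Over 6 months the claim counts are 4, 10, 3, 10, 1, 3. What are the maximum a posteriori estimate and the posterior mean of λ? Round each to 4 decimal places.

Σ counts = 31. Posterior: Gamma(shape = 3.3+31 = 34.3, rate = 0.4+6 = 6.4).
Mode = (α−1)/β = 33.3/6.4 = 5.2031.
Mean = α/β = 34.3/6.4 = 5.3594.

MAP = 5.2031; posterior mean = 5.3594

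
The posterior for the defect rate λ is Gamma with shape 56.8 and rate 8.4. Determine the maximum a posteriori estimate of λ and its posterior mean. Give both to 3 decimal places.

MAP = 6.643, posterior mean = 6.762

Mode = (α−1)/β = 55.8/8.4 = 6.643.
Mean = α/β = 56.8/8.4 = 6.762.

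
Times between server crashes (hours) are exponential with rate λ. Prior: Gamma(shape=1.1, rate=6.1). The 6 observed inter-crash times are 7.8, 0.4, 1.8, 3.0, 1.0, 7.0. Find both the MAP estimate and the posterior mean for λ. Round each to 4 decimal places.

MAP estimate = 0.2251, posterior mean = 0.2620

Σ times = 21.0. Posterior: Gamma(shape = 1.1+6 = 7.1, rate = 6.1+21.0 = 27.1).
Mode = (α−1)/β = 6.1/27.1 = 0.2251.
Mean = α/β = 7.1/27.1 = 0.2620.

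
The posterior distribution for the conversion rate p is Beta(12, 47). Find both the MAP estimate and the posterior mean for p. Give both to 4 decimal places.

MAP: 0.1930. Posterior mean: 0.2034.

Mode = (12−1)/(12+47−2) = 11/57 = 0.1930.
Mean = 12/(12+47) = 12/59 = 0.2034.
The posterior is right-skewed, so the mean exceeds the mode.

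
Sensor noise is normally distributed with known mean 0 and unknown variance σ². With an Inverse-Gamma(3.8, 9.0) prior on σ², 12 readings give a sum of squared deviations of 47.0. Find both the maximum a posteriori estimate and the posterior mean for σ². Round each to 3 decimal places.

MAP = 3.009, posterior mean = 3.693

Posterior: Inverse-Gamma(shape = 3.8+12/2 = 9.8, scale = 9.0+47.0/2 = 32.5).
Mode = β/(α+1) = 32.5/10.8 = 3.009.
Mean = β/(α−1) = 32.5/8.8 = 3.693.
Mean > mode: the posterior has a right tail.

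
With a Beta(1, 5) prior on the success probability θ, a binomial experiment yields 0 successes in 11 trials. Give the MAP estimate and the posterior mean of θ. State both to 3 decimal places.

MAP = 0.000, posterior mean = 0.059

Posterior: Beta(1+0, 5+11) = Beta(1, 16).
Since α = 1 ≤ 1 and β > 1, the Beta density is monotone decreasing on [0,1]; the mode is at 0.
Mean = 1/(1+16) = 0.059.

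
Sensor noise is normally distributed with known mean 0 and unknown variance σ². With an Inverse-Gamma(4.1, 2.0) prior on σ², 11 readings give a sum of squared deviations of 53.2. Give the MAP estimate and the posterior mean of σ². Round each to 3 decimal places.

MAP = 2.698; posterior mean = 3.326

Posterior: Inverse-Gamma(shape = 4.1+11/2 = 9.6, scale = 2.0+53.2/2 = 28.6).
Mode = β/(α+1) = 28.6/10.6 = 2.698.
Mean = β/(α−1) = 28.6/8.6 = 3.326.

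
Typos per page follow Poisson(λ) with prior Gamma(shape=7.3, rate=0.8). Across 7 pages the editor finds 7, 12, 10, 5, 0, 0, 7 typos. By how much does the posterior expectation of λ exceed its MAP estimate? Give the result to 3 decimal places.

Σ counts = 41. Posterior: Gamma(shape = 7.3+41 = 48.3, rate = 0.8+7 = 7.8).
Mode = (α−1)/β = 47.3/7.8 = 6.064.
Mean = α/β = 48.3/7.8 = 6.192.
Difference = 6.192 − 6.064 = 0.128.

0.128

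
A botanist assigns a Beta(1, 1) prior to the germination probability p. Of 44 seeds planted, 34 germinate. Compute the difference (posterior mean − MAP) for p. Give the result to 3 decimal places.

Posterior: Beta(1+34, 1+10) = Beta(35, 11).
Mode = (35−1)/(35+11−2) = 34/44 = 0.773.
With a flat prior the MAP equals the MLE, 34/44.
Mean = 35/(35+11) = 35/46 = 0.761.
Difference = 0.761 − 0.773 = -0.012.

-0.012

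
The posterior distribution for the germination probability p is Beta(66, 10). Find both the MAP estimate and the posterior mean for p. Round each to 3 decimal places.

MAP: 0.878. Posterior mean: 0.868.

Mode = (66−1)/(66+10−2) = 65/74 = 0.878.
Mean = 66/(66+10) = 66/76 = 0.868.
The posterior is left-skewed, so the mode exceeds the mean.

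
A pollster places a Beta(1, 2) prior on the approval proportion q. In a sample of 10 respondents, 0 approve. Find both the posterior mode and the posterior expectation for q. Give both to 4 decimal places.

MAP: 0.0000. Posterior mean: 0.0769.

Posterior: Beta(1+0, 2+10) = Beta(1, 12).
Since α = 1 ≤ 1 and β > 1, the Beta density is monotone decreasing on [0,1]; the mode is at 0.
Mean = 1/(1+12) = 0.0769.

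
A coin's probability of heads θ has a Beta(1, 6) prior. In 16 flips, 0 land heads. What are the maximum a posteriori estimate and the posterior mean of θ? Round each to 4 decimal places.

θ_MAP = 0.0000, E[θ|data] = 0.0435

Posterior: Beta(1+0, 6+16) = Beta(1, 22).
Since α = 1 ≤ 1 and β > 1, the Beta density is monotone decreasing on [0,1]; the mode is at 0.
Mean = 1/(1+22) = 0.0435.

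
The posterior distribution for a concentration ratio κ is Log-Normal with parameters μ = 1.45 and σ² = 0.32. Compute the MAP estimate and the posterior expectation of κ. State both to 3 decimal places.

MAP = 3.096; posterior mean = 5.003

Mode = exp(μ − σ²) = exp(1.13) = 3.096.
Mean = exp(μ + σ²/2) = exp(1.610) = 5.003.
Mean > mode: the posterior has a right tail.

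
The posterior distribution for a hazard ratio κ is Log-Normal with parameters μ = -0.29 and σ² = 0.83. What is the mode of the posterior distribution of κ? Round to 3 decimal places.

Mode = exp(μ − σ²) = exp(-1.12) = 0.326.
Mean = exp(μ + σ²/2) = exp(0.125) = 1.133.
This is the posterior mode — the MAP estimate.

0.326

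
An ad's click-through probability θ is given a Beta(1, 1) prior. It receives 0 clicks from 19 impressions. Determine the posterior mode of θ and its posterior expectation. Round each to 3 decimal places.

MAP = 0.000, posterior mean = 0.048

Posterior: Beta(1+0, 1+19) = Beta(1, 20).
Since α = 1 ≤ 1 and β > 1, the Beta density is monotone decreasing on [0,1]; the mode is at 0.
Mean = 1/(1+20) = 0.048.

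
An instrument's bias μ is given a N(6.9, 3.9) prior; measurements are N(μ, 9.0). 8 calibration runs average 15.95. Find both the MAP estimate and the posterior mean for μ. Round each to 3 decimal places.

Posterior for μ is Normal. Precision-weighted mean: (1/3.9·6.9 + 8/9.0·15.95) / (1/3.9 + 8/9.0) = 13.924.
A Normal posterior is symmetric, so mode = mean.

μ_MAP = 13.924, E[μ|data] = 13.924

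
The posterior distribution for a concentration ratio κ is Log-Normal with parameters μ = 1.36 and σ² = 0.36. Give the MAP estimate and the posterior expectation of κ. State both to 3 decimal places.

Mode = exp(μ − σ²) = exp(1.00) = 2.718.
Mean = exp(μ + σ²/2) = exp(1.540) = 4.665.

MAP estimate = 2.718, posterior expectation = 4.665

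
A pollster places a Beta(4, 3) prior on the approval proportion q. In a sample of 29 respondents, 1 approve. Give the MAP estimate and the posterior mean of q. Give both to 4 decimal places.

MAP = 0.1176; posterior mean = 0.1389

Posterior: Beta(4+1, 3+28) = Beta(5, 31).
Mode = (5−1)/(5+31−2) = 4/34 = 0.1176.
Mean = 5/(5+31) = 5/36 = 0.1389.
The mean is pulled above the mode by the posterior's right skew.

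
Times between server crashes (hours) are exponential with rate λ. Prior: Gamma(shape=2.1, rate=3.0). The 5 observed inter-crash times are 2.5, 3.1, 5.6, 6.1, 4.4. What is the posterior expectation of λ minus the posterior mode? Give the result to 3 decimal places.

Σ times = 21.7. Posterior: Gamma(shape = 2.1+5 = 7.1, rate = 3.0+21.7 = 24.7).
Mode = (α−1)/β = 6.1/24.7 = 0.247.
Mean = α/β = 7.1/24.7 = 0.287.
Difference = 0.287 − 0.247 = 0.040.
The posterior is right-skewed, so the mean exceeds the mode.

0.040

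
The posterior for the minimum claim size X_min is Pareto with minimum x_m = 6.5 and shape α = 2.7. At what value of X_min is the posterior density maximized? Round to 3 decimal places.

6.500

The Pareto density is strictly decreasing on [x_m, ∞), so the mode is x_m = 6.500.
Mean = α·x_m/(α−1) = 2.7·6.5/1.7 = 10.324.
This is the posterior mode — the MAP estimate.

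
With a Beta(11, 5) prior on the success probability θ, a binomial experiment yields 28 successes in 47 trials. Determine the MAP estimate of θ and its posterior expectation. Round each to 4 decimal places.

θ_MAP = 0.6230, E[θ|data] = 0.6190

Posterior: Beta(11+28, 5+19) = Beta(39, 24).
Mode = (39−1)/(39+24−2) = 38/61 = 0.6230.
Mean = 39/(39+24) = 39/63 = 0.6190.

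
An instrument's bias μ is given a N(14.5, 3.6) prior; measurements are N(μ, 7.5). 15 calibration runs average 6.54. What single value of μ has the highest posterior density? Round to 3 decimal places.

Posterior for μ is Normal. Precision-weighted mean: (1/3.6·14.5 + 15/7.5·6.54) / (1/3.6 + 15/7.5) = 7.511.
A Normal posterior is symmetric, so mode = mean.
This is the posterior mode — the MAP estimate.

7.511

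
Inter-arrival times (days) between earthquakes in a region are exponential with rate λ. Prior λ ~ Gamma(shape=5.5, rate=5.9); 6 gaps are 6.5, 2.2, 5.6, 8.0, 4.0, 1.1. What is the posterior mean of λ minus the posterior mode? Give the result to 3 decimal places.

Σ times = 27.4. Posterior: Gamma(shape = 5.5+6 = 11.5, rate = 5.9+27.4 = 33.3).
Mode = (α−1)/β = 10.5/33.3 = 0.315.
Mean = α/β = 11.5/33.3 = 0.345.
Difference = 0.345 − 0.315 = 0.030.

0.030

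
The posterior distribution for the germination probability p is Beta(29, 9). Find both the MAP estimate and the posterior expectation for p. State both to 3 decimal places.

MAP: 0.778. Posterior mean: 0.763.

Mode = (29−1)/(29+9−2) = 28/36 = 0.778.
Mean = 29/(29+9) = 29/38 = 0.763.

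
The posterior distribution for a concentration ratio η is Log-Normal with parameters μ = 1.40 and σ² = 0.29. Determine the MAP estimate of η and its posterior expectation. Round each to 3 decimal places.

MAP = 3.034, posterior mean = 4.688

Mode = exp(μ − σ²) = exp(1.11) = 3.034.
Mean = exp(μ + σ²/2) = exp(1.545) = 4.688.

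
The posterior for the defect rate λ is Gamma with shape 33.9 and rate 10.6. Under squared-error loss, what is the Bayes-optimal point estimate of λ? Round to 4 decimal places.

3.1981

Mode = (α−1)/β = 32.9/10.6 = 3.1038.
Mean = α/β = 33.9/10.6 = 3.1981.
Squared-error loss ⇒ the optimal estimator is the posterior mean.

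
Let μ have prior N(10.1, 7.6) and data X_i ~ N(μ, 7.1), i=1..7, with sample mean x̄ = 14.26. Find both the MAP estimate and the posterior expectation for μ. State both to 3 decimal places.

Posterior for μ is Normal. Precision-weighted mean: (1/7.6·10.1 + 7/7.1·14.26) / (1/7.6 + 7/7.1) = 13.770.
A Normal posterior is symmetric, so mode = mean.

MAP estimate = 13.770, posterior expectation = 13.770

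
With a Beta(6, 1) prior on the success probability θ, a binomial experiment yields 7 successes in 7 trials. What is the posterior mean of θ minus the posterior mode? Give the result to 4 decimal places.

-0.0714

Posterior: Beta(6+7, 1+0) = Beta(13, 1).
Since β = 1 ≤ 1 and α > 1, the Beta density is monotone increasing on [0,1]; the mode is at 1.
Mean = 13/(13+1) = 0.9286.
Difference = 0.9286 − 1.0000 = -0.0714.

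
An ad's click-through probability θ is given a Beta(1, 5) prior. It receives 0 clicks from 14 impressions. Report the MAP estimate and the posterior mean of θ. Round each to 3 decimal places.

Posterior: Beta(1+0, 5+14) = Beta(1, 19).
Since α = 1 ≤ 1 and β > 1, the Beta density is monotone decreasing on [0,1]; the mode is at 0.
Mean = 1/(1+19) = 0.050.

MAP = 0.000, posterior mean = 0.050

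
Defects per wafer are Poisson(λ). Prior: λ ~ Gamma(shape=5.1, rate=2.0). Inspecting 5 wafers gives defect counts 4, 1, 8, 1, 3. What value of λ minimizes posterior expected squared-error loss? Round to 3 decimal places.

Σ counts = 17. Posterior: Gamma(shape = 5.1+17 = 22.1, rate = 2.0+5 = 7.0).
Mode = (α−1)/β = 21.1/7.0 = 3.014.
Mean = α/β = 22.1/7.0 = 3.157.
Squared-error loss ⇒ the optimal estimator is the posterior mean.

3.157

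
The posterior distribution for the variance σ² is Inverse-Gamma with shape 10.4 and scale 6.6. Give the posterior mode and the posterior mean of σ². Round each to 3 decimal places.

MAP = 0.579, posterior mean = 0.702

Mode = β/(α+1) = 6.6/11.4 = 0.579.
Mean = β/(α−1) = 6.6/9.4 = 0.702.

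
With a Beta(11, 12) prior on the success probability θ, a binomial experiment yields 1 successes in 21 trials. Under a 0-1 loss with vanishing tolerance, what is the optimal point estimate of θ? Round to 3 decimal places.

0.262

Posterior: Beta(11+1, 12+20) = Beta(12, 32).
Mode = (12−1)/(12+32−2) = 11/42 = 0.262.
Mean = 12/(12+32) = 12/44 = 0.273.
This is the posterior mode — the MAP estimate.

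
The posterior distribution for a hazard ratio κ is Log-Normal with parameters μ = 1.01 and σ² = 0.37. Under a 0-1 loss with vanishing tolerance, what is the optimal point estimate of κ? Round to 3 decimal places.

Mode = exp(μ − σ²) = exp(0.64) = 1.896.
Mean = exp(μ + σ²/2) = exp(1.195) = 3.304.
This is the posterior mode — the MAP estimate.

1.896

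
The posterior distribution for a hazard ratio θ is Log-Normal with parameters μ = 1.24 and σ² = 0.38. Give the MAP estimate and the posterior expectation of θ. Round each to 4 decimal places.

MAP = 2.3632, posterior mean = 4.1787

Mode = exp(μ − σ²) = exp(0.86) = 2.3632.
Mean = exp(μ + σ²/2) = exp(1.430) = 4.1787.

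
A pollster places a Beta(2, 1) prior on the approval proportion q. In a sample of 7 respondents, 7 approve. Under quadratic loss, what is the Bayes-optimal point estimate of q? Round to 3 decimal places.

Posterior: Beta(2+7, 1+0) = Beta(9, 1).
Since β = 1 ≤ 1 and α > 1, the Beta density is monotone increasing on [0,1]; the mode is at 1.
Mean = 9/(9+1) = 0.900.
Quadratic loss ⇒ the optimal estimator is the posterior mean.

0.900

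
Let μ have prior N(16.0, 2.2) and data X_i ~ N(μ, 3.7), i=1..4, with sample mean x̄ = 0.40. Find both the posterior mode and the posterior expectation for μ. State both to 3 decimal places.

posterior mode = 5.018, posterior expectation = 5.018

Posterior for μ is Normal. Precision-weighted mean: (1/2.2·16.0 + 4/3.7·0.40) / (1/2.2 + 4/3.7) = 5.018.
A Normal posterior is symmetric, so mode = mean.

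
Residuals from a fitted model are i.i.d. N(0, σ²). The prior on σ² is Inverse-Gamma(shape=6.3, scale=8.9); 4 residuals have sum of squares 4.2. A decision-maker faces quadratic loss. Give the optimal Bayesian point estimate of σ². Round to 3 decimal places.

1.507

Posterior: Inverse-Gamma(shape = 6.3+4/2 = 8.3, scale = 8.9+4.2/2 = 11.0).
Mode = β/(α+1) = 11.0/9.3 = 1.183.
Mean = β/(α−1) = 11.0/7.3 = 1.507.
Quadratic loss ⇒ the optimal estimator is the posterior mean.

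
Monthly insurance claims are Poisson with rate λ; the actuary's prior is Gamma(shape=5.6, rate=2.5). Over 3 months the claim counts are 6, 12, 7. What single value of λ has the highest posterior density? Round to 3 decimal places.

Σ counts = 25. Posterior: Gamma(shape = 5.6+25 = 30.6, rate = 2.5+3 = 5.5).
Mode = (α−1)/β = 29.6/5.5 = 5.382.
Mean = α/β = 30.6/5.5 = 5.564.
This is the posterior mode — the MAP estimate.

5.382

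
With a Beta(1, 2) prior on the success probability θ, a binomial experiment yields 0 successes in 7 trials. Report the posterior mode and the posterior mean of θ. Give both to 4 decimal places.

posterior mode = 0.0000, posterior mean = 0.1000

Posterior: Beta(1+0, 2+7) = Beta(1, 9).
Since α = 1 ≤ 1 and β > 1, the Beta density is monotone decreasing on [0,1]; the mode is at 0.
Mean = 1/(1+9) = 0.1000.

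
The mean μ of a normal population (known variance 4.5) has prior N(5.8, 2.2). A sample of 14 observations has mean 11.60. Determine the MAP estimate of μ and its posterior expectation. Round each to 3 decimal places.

MAP: 10.861. Posterior mean: 10.861.

Posterior for μ is Normal. Precision-weighted mean: (1/2.2·5.8 + 14/4.5·11.60) / (1/2.2 + 14/4.5) = 10.861.
A Normal posterior is symmetric, so mode = mean.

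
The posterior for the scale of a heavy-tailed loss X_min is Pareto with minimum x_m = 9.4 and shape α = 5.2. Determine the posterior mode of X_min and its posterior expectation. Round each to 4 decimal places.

X_min_MAP = 9.4000, E[X_min|data] = 11.6381

The Pareto density is strictly decreasing on [x_m, ∞), so the mode is x_m = 9.4000.
Mean = α·x_m/(α−1) = 5.2·9.4/4.2 = 11.6381.
Right-skewed posterior ⇒ mode < mean.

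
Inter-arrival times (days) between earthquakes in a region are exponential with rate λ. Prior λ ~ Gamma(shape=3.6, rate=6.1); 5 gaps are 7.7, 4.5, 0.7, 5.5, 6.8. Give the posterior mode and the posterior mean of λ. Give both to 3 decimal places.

λ_MAP = 0.243, E[λ|data] = 0.275

Σ times = 25.2. Posterior: Gamma(shape = 3.6+5 = 8.6, rate = 6.1+25.2 = 31.3).
Mode = (α−1)/β = 7.6/31.3 = 0.243.
Mean = α/β = 8.6/31.3 = 0.275.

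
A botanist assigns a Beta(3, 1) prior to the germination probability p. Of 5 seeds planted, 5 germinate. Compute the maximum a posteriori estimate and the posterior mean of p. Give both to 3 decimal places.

Posterior: Beta(3+5, 1+0) = Beta(8, 1).
Since β = 1 ≤ 1 and α > 1, the Beta density is monotone increasing on [0,1]; the mode is at 1.
Mean = 8/(8+1) = 0.889.

p_MAP = 1.000, E[p|data] = 0.889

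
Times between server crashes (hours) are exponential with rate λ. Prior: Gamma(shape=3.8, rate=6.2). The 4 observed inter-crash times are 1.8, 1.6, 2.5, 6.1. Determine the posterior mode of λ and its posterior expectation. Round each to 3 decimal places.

MAP = 0.374; posterior mean = 0.429

Σ times = 12.0. Posterior: Gamma(shape = 3.8+4 = 7.8, rate = 6.2+12.0 = 18.2).
Mode = (α−1)/β = 6.8/18.2 = 0.374.
Mean = α/β = 7.8/18.2 = 0.429.
Right-skewed posterior ⇒ mode < mean.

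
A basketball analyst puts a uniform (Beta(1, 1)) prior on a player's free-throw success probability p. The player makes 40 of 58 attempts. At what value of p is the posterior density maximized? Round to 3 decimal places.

Posterior: Beta(1+40, 1+18) = Beta(41, 19).
Mode = (41−1)/(41+19−2) = 40/58 = 0.690.
With a flat prior the MAP equals the MLE, 40/58.
Mean = 41/(41+19) = 41/60 = 0.683.
This is the posterior mode — the MAP estimate.

0.690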